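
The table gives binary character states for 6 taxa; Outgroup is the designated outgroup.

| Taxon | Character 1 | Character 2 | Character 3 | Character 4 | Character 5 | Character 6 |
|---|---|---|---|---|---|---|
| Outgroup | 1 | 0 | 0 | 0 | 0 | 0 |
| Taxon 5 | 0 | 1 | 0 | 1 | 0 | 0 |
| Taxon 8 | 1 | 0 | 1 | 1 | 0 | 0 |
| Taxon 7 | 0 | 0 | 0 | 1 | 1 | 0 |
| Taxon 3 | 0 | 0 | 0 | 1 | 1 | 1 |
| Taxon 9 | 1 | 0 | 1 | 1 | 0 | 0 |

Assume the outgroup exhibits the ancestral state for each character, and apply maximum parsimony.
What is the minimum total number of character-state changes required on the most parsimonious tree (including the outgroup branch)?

Character polarity is set by the outgroup: the derived state is whichever differs from the outgroup's state, so for Character 1 the derived state is '0', and for the remaining characters it is '1'.
Only Taxon 3, Taxon 5, and Taxon 7 show the derived state '0' for Character 1, supporting them as a clade.
Character 2: derived state '1' in Taxon 5 only — an autapomorphy, so it tells us nothing about relationships among taxa.
Character 3 (derived state '1') is shared by Taxon 8 and Taxon 9 — a synapomorphy uniting that clade.
Character 4 (derived state '1') is shared by all ingroup taxa — unites the whole ingroup.
Only Taxon 3 and Taxon 7 show the derived state '1' for Character 5, supporting them as a clade.
Character 6 (derived state '1') is unique to Taxon 3 (autapomorphy; uninformative for grouping).
Most parsimonious ingroup topology: ((Taxon 5,(Taxon 7,Taxon 3)),(Taxon 8,Taxon 9)).
Changes per character on this tree: Character 1: 1; Character 2: 1; Character 3: 1; Character 4: 1; Character 5: 1; Character 6: 1.
Total = 6.

6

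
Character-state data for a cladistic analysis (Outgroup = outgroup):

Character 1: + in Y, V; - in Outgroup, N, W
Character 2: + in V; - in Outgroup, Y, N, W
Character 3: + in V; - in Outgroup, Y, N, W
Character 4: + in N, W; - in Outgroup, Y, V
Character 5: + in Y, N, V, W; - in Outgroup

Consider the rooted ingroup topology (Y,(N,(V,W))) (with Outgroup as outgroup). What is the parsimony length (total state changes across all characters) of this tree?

Map each character onto (Y,(N,(V,W))) (rooted by Outgroup) and count the minimum state changes it requires (Fitch parsimony):
Character 1: 2; Character 2: 1; Character 3: 1; Character 4: 2; Character 5: 1.
Total tree length = 7.

7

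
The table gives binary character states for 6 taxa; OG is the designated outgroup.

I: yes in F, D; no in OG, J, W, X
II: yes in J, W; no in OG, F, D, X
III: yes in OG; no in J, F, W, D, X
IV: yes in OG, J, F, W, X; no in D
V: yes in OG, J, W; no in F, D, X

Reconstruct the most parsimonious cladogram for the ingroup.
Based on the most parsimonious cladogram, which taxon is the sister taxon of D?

Character polarity is set by the outgroup: the derived state is whichever differs from the outgroup's state, so for III, IV, V the derived state is 'no', and for the remaining characters it is 'yes'.
I: derived state 'yes' in D and F only — synapomorphy for {D, F}.
Only J and W show the derived state 'yes' for II, supporting them as a clade.
All ingroup taxa share the derived state 'no' for III; it defines the ingroup but does not resolve relationships within it.
IV (derived state 'no') is unique to D (autapomorphy; uninformative for grouping).
V: derived state 'no' in D, F, and X only — synapomorphy for {D, F, X}.
Most parsimonious ingroup topology: ((J,W),((F,D),X)).
D and F form a cherry on this tree, so they are sister taxa.

F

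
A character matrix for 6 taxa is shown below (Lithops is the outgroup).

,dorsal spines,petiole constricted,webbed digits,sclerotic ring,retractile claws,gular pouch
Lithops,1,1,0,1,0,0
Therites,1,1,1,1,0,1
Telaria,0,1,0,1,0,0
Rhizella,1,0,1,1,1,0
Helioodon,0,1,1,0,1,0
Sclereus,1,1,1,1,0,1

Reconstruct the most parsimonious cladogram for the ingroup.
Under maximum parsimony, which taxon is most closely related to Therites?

Character polarity is set by the outgroup: the derived state is whichever differs from the outgroup's state, so for dorsal spines, petiole constricted, sclerotic ring the derived state is '0', and for the remaining characters it is '1'.
dorsal spines groups Helioodon and Telaria, which is incompatible with the clades supported by the remaining characters; treating it as convergent (homoplasy) costs fewer steps than any alternative tree.
petiole constricted: derived state '0' in Rhizella only — an autapomorphy, so it tells us nothing about relationships among taxa.
webbed digits: derived state '1' in Helioodon, Rhizella, Sclereus, and Therites only — synapomorphy for {Helioodon, Rhizella, Sclereus, Therites}.
sclerotic ring (derived state '0') is unique to Helioodon (autapomorphy; uninformative for grouping).
Only Helioodon and Rhizella show the derived state '1' for retractile claws, supporting them as a clade.
gular pouch (derived state '1') is shared by Sclereus and Therites — a synapomorphy uniting that clade.
Most parsimonious ingroup topology: (((Therites,Sclereus),(Rhizella,Helioodon)),Telaria).
Therites and Sclereus form a cherry on this tree, so they are sister taxa.

Sclereus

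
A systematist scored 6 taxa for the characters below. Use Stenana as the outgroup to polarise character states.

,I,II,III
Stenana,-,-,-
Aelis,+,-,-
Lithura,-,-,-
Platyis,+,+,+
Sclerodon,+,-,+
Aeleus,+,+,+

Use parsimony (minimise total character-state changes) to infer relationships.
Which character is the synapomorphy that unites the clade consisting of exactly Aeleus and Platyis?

The outgroup has state '-' for every character, so '+' is the derived state throughout.
Only Aeleus, Aelis, Platyis, and Sclerodon show the derived state '+' for I, supporting them as a clade.
II: derived state '+' in Aeleus and Platyis only — synapomorphy for {Aeleus, Platyis}.
III: derived state '+' in Aeleus, Platyis, and Sclerodon only — synapomorphy for {Aeleus, Platyis, Sclerodon}.
Most parsimonious ingroup topology: ((Aelis,((Platyis,Aeleus),Sclerodon)),Lithura).
The clade {Aeleus, Platyis} is supported by II: its derived state '+' occurs in exactly those taxa and in no other taxon (including the outgroup).

II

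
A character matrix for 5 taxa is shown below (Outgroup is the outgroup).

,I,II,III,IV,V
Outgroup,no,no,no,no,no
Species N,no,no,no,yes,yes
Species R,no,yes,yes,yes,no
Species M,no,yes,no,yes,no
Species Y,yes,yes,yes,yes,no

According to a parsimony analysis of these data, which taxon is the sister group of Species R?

The outgroup has state 'no' for every character, so 'yes' is the derived state throughout.
I (derived state 'yes') is unique to Species Y (autapomorphy; uninformative for grouping).
II: derived state 'yes' in Species M, Species R, and Species Y only — synapomorphy for {Species M, Species R, Species Y}.
Only Species R and Species Y show the derived state 'yes' for III, supporting them as a clade.
IV (derived state 'yes') is shared by all ingroup taxa — unites the whole ingroup.
V: derived state 'yes' in Species N only — an autapomorphy, so it tells us nothing about relationships among taxa.
Most parsimonious ingroup topology: (((Species Y,Species R),Species M),Species N).
Species R and Species Y form a cherry on this tree, so they are sister taxa.

Species Y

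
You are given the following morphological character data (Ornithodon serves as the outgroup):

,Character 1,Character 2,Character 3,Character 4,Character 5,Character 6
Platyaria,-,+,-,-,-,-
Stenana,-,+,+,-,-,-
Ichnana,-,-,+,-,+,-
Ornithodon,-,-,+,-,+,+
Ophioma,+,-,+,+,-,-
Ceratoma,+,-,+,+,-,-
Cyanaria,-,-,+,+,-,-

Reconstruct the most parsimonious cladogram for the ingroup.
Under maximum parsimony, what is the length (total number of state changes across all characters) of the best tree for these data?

6

Character polarity is set by the outgroup: the derived state is whichever differs from the outgroup's state, so for Character 3, Character 5, Character 6 the derived state is '-', and for the remaining characters it is '+'.
Only Ceratoma and Ophioma show the derived state '+' for Character 1, supporting them as a clade.
Only Platyaria and Stenana show the derived state '+' for Character 2, supporting them as a clade.
Character 3: derived state '-' in Platyaria only — an autapomorphy, so it tells us nothing about relationships among taxa.
Only Ceratoma, Cyanaria, and Ophioma show the derived state '+' for Character 4, supporting them as a clade.
Character 5 (derived state '-') is shared by Ceratoma, Cyanaria, Ophioma, Platyaria, and Stenana — a synapomorphy uniting that clade.
All ingroup taxa share the derived state '-' for Character 6; it defines the ingroup but does not resolve relationships within it.
Most parsimonious ingroup topology: (((Stenana,Platyaria),((Ophioma,Ceratoma),Cyanaria)),Ichnana).
Changes per character on this tree: Character 1: 1; Character 2: 1; Character 3: 1; Character 4: 1; Character 5: 1; Character 6: 1.
Total = 6.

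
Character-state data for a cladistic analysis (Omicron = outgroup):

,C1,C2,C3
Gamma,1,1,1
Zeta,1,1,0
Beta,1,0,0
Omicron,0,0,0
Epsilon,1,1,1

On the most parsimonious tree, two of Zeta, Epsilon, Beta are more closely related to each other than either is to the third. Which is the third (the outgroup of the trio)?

The outgroup has state '0' for every character, so '1' is the derived state throughout.
C1 (derived state '1') is shared by all ingroup taxa — unites the whole ingroup.
C2 (derived state '1') is shared by Epsilon, Gamma, and Zeta — a synapomorphy uniting that clade.
C3: derived state '1' in Epsilon and Gamma only — synapomorphy for {Epsilon, Gamma}.
Most parsimonious ingroup topology: (Beta,(Zeta,(Gamma,Epsilon))).
Epsilon and Zeta share a more recent common ancestor with each other than either does with Beta, so Beta is the least closely related of the three.

Beta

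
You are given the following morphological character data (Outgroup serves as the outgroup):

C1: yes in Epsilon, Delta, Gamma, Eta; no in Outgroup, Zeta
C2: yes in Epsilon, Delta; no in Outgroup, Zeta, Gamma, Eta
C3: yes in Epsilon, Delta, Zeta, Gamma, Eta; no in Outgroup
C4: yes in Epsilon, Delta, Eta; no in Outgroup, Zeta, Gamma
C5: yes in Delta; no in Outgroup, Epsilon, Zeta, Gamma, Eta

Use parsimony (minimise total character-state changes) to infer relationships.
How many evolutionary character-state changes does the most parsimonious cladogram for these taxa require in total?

5

The outgroup has state 'no' for every character, so 'yes' is the derived state throughout.
Only Delta, Epsilon, Eta, and Gamma show the derived state 'yes' for C1, supporting them as a clade.
C2: derived state 'yes' in Delta and Epsilon only — synapomorphy for {Delta, Epsilon}.
C3 (derived state 'yes') is shared by all ingroup taxa — unites the whole ingroup.
C4 (derived state 'yes') is shared by Delta, Epsilon, and Eta — a synapomorphy uniting that clade.
C5 (derived state 'yes') is unique to Delta (autapomorphy; uninformative for grouping).
Most parsimonious ingroup topology: ((((Epsilon,Delta),Eta),Gamma),Zeta).
Changes per character on this tree: C1: 1; C2: 1; C3: 1; C4: 1; C5: 1.
Total = 5.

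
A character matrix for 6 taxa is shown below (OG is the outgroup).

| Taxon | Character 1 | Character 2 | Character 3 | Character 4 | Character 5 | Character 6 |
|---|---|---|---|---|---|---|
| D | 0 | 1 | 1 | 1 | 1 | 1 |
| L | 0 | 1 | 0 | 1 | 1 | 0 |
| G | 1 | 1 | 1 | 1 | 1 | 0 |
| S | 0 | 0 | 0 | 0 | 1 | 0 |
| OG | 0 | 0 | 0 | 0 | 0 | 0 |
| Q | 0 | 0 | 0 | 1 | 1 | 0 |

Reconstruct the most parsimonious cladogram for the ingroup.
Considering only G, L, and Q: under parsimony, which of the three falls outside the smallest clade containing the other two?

The outgroup has state '0' for every character, so '1' is the derived state throughout.
Character 1 (derived state '1') is unique to G (autapomorphy; uninformative for grouping).
Character 2 (derived state '1') is shared by D, G, and L — a synapomorphy uniting that clade.
Character 3: derived state '1' in D and G only — synapomorphy for {D, G}.
Only D, G, L, and Q show the derived state '1' for Character 4, supporting them as a clade.
Character 5 (derived state '1') is shared by all ingroup taxa — unites the whole ingroup.
Character 6: derived state '1' in D only — an autapomorphy, so it tells us nothing about relationships among taxa.
Most parsimonious ingroup topology: ((((D,G),L),Q),S).
G and L share a more recent common ancestor with each other than either does with Q, so Q is the least closely related of the three.

Q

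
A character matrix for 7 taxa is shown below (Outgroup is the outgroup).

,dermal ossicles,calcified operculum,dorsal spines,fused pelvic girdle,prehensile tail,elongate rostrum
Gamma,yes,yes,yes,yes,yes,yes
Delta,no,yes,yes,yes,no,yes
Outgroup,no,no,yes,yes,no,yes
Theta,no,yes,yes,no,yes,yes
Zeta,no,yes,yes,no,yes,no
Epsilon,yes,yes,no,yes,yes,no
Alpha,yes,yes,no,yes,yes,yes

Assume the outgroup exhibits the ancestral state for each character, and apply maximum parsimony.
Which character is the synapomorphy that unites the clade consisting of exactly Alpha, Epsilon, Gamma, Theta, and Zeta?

Character polarity is set by the outgroup: the derived state is whichever differs from the outgroup's state, so for dorsal spines, fused pelvic girdle, elongate rostrum the derived state is 'no', and for the remaining characters it is 'yes'.
dermal ossicles (derived state 'yes') is shared by Alpha, Epsilon, and Gamma — a synapomorphy uniting that clade.
All ingroup taxa share the derived state 'yes' for calcified operculum; it defines the ingroup but does not resolve relationships within it.
dorsal spines (derived state 'no') is shared by Alpha and Epsilon — a synapomorphy uniting that clade.
Only Theta and Zeta show the derived state 'no' for fused pelvic girdle, supporting them as a clade.
Only Alpha, Epsilon, Gamma, Theta, and Zeta show the derived state 'yes' for prehensile tail, supporting them as a clade.
elongate rostrum (state 'no') occurs in Epsilon and Zeta but conflicts with the nesting implied by the other characters — most parsimoniously interpreted as homoplasy.
Most parsimonious ingroup topology: (((Theta,Zeta),(Gamma,(Alpha,Epsilon))),Delta).
The clade {Alpha, Epsilon, Gamma, Theta, Zeta} is supported by prehensile tail: its derived state 'yes' occurs in exactly those taxa and in no other taxon (including the outgroup).

prehensile tail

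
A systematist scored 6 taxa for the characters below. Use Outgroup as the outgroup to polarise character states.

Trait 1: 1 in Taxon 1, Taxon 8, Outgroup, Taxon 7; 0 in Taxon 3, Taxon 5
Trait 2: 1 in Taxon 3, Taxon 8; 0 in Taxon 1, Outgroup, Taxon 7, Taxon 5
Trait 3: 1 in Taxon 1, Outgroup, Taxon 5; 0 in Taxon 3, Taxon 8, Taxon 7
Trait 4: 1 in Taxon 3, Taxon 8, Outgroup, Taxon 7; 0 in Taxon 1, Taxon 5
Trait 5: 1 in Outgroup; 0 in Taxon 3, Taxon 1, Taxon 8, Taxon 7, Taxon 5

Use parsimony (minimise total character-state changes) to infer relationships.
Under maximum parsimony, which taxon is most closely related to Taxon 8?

Character polarity is set by the outgroup: the derived state is whichever differs from the outgroup's state, so for Trait 1, Trait 3, Trait 4, Trait 5 the derived state is '0', and for the remaining characters it is '1'.
Trait 1 groups Taxon 3 and Taxon 5, which is incompatible with the clades supported by the remaining characters; treating it as convergent (homoplasy) costs fewer steps than any alternative tree.
Trait 2 (derived state '1') is shared by Taxon 3 and Taxon 8 — a synapomorphy uniting that clade.
Trait 3: derived state '0' in Taxon 3, Taxon 7, and Taxon 8 only — synapomorphy for {Taxon 3, Taxon 7, Taxon 8}.
Trait 4 (derived state '0') is shared by Taxon 1 and Taxon 5 — a synapomorphy uniting that clade.
Trait 5 (derived state '0') is shared by all ingroup taxa — unites the whole ingroup.
Most parsimonious ingroup topology: (((Taxon 8,Taxon 3),Taxon 7),(Taxon 1,Taxon 5)).
Taxon 8 and Taxon 3 form a cherry on this tree, so they are sister taxa.

Taxon 3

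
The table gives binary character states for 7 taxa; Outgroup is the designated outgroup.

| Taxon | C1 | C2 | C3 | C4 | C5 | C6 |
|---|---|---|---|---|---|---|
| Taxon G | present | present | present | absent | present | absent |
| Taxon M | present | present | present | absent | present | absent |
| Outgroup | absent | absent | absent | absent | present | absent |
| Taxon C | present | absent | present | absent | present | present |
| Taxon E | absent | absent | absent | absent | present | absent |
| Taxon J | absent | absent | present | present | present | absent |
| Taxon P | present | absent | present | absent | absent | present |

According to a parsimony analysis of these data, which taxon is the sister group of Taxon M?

Character polarity is set by the outgroup: the derived state is whichever differs from the outgroup's state, so for C5 the derived state is 'absent', and for the remaining characters it is 'present'.
C1: derived state 'present' in Taxon C, Taxon G, Taxon M, and Taxon P only — synapomorphy for {Taxon C, Taxon G, Taxon M, Taxon P}.
C2 (derived state 'present') is shared by Taxon G and Taxon M — a synapomorphy uniting that clade.
C3: derived state 'present' in Taxon C, Taxon G, Taxon J, Taxon M, and Taxon P only — synapomorphy for {Taxon C, Taxon G, Taxon J, Taxon M, Taxon P}.
C4 (derived state 'present') is unique to Taxon J (autapomorphy; uninformative for grouping).
C5: derived state 'absent' in Taxon P only — an autapomorphy, so it tells us nothing about relationships among taxa.
C6: derived state 'present' in Taxon C and Taxon P only — synapomorphy for {Taxon C, Taxon P}.
Most parsimonious ingroup topology: ((((Taxon M,Taxon G),(Taxon C,Taxon P)),Taxon J),Taxon E).
Taxon M and Taxon G form a cherry on this tree, so they are sister taxa.

Taxon G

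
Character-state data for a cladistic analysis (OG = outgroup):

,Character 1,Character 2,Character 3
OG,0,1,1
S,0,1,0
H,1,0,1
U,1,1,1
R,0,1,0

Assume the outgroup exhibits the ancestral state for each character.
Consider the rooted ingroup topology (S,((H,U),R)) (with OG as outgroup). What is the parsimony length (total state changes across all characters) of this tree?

Map each character onto (S,((H,U),R)) (rooted by OG) and count the minimum state changes it requires (Fitch parsimony):
Character 1: 1; Character 2: 1; Character 3: 2.
Total tree length = 4.

4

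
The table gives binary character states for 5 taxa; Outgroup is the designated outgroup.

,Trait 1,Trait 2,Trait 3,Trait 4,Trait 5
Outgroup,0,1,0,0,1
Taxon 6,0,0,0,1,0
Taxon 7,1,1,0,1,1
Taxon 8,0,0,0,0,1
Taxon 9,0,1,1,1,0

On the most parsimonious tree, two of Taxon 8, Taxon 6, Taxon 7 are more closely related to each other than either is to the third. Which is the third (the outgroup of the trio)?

Character polarity is set by the outgroup: the derived state is whichever differs from the outgroup's state, so for Trait 2, Trait 5 the derived state is '0', and for the remaining characters it is '1'.
Trait 1: derived state '1' in Taxon 7 only — an autapomorphy, so it tells us nothing about relationships among taxa.
Trait 2 (state '0') occurs in Taxon 6 and Taxon 8 but conflicts with the nesting implied by the other characters — most parsimoniously interpreted as homoplasy.
Trait 3: derived state '1' in Taxon 9 only — an autapomorphy, so it tells us nothing about relationships among taxa.
Trait 4 (derived state '1') is shared by Taxon 6, Taxon 7, and Taxon 9 — a synapomorphy uniting that clade.
Only Taxon 6 and Taxon 9 show the derived state '0' for Trait 5, supporting them as a clade.
Most parsimonious ingroup topology: (((Taxon 6,Taxon 9),Taxon 7),Taxon 8).
Taxon 6 and Taxon 7 share a more recent common ancestor with each other than either does with Taxon 8, so Taxon 8 is the least closely related of the three.

Taxon 8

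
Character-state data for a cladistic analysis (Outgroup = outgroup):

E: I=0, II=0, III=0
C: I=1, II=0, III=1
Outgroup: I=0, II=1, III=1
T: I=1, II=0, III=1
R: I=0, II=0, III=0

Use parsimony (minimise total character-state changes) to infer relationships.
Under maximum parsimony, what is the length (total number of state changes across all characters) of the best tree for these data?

Character polarity is set by the outgroup: the derived state is whichever differs from the outgroup's state, so for II, III the derived state is '0', and for the remaining characters it is '1'.
Only C and T show the derived state '1' for I, supporting them as a clade.
II (derived state '0') is shared by all ingroup taxa — unites the whole ingroup.
III (derived state '0') is shared by E and R — a synapomorphy uniting that clade.
Most parsimonious ingroup topology: ((T,C),(E,R)).
Changes per character on this tree: I: 1; II: 1; III: 1.
Total = 3.

3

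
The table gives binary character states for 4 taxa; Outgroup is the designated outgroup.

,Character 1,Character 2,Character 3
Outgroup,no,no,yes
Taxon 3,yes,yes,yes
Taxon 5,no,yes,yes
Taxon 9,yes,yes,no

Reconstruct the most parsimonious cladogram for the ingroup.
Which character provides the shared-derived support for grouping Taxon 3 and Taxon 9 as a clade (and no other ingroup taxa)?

Character 1

Character polarity is set by the outgroup: the derived state is whichever differs from the outgroup's state, so for Character 3 the derived state is 'no', and for the remaining characters it is 'yes'.
Only Taxon 3 and Taxon 9 show the derived state 'yes' for Character 1, supporting them as a clade.
Character 2 (derived state 'yes') is shared by all ingroup taxa — unites the whole ingroup.
Character 3 (derived state 'no') is unique to Taxon 9 (autapomorphy; uninformative for grouping).
Most parsimonious ingroup topology: ((Taxon 3,Taxon 9),Taxon 5).
The clade {Taxon 3, Taxon 9} is supported by Character 1: its derived state 'yes' occurs in exactly those taxa and in no other taxon (including the outgroup).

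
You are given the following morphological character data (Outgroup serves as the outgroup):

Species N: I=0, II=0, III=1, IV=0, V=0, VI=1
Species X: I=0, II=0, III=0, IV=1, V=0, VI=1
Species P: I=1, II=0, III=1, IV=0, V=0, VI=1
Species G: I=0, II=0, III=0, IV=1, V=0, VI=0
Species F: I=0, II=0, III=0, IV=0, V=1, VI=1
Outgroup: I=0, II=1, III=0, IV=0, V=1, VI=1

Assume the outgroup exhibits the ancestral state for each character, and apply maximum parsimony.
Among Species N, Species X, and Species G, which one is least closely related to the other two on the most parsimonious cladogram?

Species N

Character polarity is set by the outgroup: the derived state is whichever differs from the outgroup's state, so for II, V, VI the derived state is '0', and for the remaining characters it is '1'.
I: derived state '1' in Species P only — an autapomorphy, so it tells us nothing about relationships among taxa.
All ingroup taxa share the derived state '0' for II; it defines the ingroup but does not resolve relationships within it.
III: derived state '1' in Species N and Species P only — synapomorphy for {Species N, Species P}.
IV (derived state '1') is shared by Species G and Species X — a synapomorphy uniting that clade.
V (derived state '0') is shared by Species G, Species N, Species P, and Species X — a synapomorphy uniting that clade.
VI (derived state '0') is unique to Species G (autapomorphy; uninformative for grouping).
Most parsimonious ingroup topology: (((Species N,Species P),(Species X,Species G)),Species F).
Species X and Species G share a more recent common ancestor with each other than either does with Species N, so Species N is the least closely related of the three.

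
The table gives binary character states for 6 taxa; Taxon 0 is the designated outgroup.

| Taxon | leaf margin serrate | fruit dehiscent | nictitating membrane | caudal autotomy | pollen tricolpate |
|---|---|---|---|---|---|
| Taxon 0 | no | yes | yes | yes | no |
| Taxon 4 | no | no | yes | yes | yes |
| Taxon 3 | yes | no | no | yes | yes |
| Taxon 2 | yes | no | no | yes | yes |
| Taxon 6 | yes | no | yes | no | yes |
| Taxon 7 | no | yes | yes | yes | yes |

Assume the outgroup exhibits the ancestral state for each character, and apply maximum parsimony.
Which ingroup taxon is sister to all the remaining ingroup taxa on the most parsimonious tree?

Taxon 7

Character polarity is set by the outgroup: the derived state is whichever differs from the outgroup's state, so for fruit dehiscent, nictitating membrane, caudal autotomy the derived state is 'no', and for the remaining characters it is 'yes'.
leaf margin serrate: derived state 'yes' in Taxon 2, Taxon 3, and Taxon 6 only — synapomorphy for {Taxon 2, Taxon 3, Taxon 6}.
fruit dehiscent: derived state 'no' in Taxon 2, Taxon 3, Taxon 4, and Taxon 6 only — synapomorphy for {Taxon 2, Taxon 3, Taxon 4, Taxon 6}.
Only Taxon 2 and Taxon 3 show the derived state 'no' for nictitating membrane, supporting them as a clade.
caudal autotomy (derived state 'no') is unique to Taxon 6 (autapomorphy; uninformative for grouping).
pollen tricolpate (derived state 'yes') is shared by all ingroup taxa — unites the whole ingroup.
Most parsimonious ingroup topology: ((Taxon 4,((Taxon 3,Taxon 2),Taxon 6)),Taxon 7).
Taxon 7 is sister to the clade containing all other ingroup taxa, so it is the earliest-diverging (most basal) ingroup lineage.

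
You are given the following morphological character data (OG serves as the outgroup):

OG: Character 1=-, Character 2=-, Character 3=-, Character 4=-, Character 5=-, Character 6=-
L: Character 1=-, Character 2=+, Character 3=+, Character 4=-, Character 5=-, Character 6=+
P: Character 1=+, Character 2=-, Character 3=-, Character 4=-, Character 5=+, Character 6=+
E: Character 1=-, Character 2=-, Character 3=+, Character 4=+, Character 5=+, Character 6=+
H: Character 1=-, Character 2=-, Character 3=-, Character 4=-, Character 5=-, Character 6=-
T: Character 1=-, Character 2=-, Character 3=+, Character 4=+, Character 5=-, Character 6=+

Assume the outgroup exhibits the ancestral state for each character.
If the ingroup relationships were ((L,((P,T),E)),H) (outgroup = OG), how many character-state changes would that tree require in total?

Map each character onto ((L,((P,T),E)),H) (rooted by OG) and count the minimum state changes it requires (Fitch parsimony):
Character 1: 1; Character 2: 1; Character 3: 2; Character 4: 2; Character 5: 2; Character 6: 1.
Total tree length = 9.

9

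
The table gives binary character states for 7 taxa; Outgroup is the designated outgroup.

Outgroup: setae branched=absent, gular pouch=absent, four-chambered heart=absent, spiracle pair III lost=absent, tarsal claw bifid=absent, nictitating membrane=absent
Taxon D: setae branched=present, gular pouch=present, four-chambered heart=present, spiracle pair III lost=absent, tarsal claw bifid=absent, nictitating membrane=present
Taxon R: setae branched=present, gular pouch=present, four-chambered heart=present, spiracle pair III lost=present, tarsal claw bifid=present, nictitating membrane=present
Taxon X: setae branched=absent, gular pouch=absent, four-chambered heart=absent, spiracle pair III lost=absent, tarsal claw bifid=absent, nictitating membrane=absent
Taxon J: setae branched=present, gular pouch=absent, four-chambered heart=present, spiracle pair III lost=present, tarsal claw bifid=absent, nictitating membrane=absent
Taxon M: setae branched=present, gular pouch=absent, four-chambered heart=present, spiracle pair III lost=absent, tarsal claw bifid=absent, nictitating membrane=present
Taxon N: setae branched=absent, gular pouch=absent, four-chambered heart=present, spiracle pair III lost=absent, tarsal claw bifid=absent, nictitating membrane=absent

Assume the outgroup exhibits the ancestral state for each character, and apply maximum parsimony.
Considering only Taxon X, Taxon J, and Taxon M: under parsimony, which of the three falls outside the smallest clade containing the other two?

Taxon X

The outgroup has state 'absent' for every character, so 'present' is the derived state throughout.
Only Taxon D, Taxon J, Taxon M, and Taxon R show the derived state 'present' for setae branched, supporting them as a clade.
Only Taxon D and Taxon R show the derived state 'present' for gular pouch, supporting them as a clade.
four-chambered heart (derived state 'present') is shared by Taxon D, Taxon J, Taxon M, Taxon N, and Taxon R — a synapomorphy uniting that clade.
spiracle pair III lost groups Taxon J and Taxon R, which is incompatible with the clades supported by the remaining characters; treating it as convergent (homoplasy) costs fewer steps than any alternative tree.
tarsal claw bifid (derived state 'present') is unique to Taxon R (autapomorphy; uninformative for grouping).
nictitating membrane (derived state 'present') is shared by Taxon D, Taxon M, and Taxon R — a synapomorphy uniting that clade.
Most parsimonious ingroup topology: (((((Taxon D,Taxon R),Taxon M),Taxon J),Taxon N),Taxon X).
Taxon J and Taxon M share a more recent common ancestor with each other than either does with Taxon X, so Taxon X is the least closely related of the three.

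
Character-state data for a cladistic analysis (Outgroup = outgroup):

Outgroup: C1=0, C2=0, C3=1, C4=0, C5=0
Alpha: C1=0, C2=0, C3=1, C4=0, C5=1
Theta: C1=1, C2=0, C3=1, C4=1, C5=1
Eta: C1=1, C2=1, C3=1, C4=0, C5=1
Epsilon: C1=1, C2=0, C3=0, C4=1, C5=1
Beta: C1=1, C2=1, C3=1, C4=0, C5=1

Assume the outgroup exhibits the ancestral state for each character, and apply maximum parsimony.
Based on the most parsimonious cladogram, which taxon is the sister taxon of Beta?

Character polarity is set by the outgroup: the derived state is whichever differs from the outgroup's state, so for C3 the derived state is '0', and for the remaining characters it is '1'.
C1 (derived state '1') is shared by Beta, Epsilon, Eta, and Theta — a synapomorphy uniting that clade.
C2 (derived state '1') is shared by Beta and Eta — a synapomorphy uniting that clade.
C3: derived state '0' in Epsilon only — an autapomorphy, so it tells us nothing about relationships among taxa.
C4 (derived state '1') is shared by Epsilon and Theta — a synapomorphy uniting that clade.
C5 (derived state '1') is shared by all ingroup taxa — unites the whole ingroup.
Most parsimonious ingroup topology: (Alpha,((Theta,Epsilon),(Eta,Beta))).
Beta and Eta form a cherry on this tree, so they are sister taxa.

Eta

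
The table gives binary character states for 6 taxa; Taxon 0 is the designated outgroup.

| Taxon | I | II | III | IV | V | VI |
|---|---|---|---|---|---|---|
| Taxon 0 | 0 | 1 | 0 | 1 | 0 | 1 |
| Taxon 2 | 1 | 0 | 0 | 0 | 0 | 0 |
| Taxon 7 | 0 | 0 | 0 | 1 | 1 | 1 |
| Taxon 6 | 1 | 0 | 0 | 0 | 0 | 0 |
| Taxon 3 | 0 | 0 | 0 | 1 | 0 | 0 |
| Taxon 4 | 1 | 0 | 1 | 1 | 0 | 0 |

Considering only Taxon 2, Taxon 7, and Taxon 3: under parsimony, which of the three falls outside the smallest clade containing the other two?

Character polarity is set by the outgroup: the derived state is whichever differs from the outgroup's state, so for II, IV, VI the derived state is '0', and for the remaining characters it is '1'.
Only Taxon 2, Taxon 4, and Taxon 6 show the derived state '1' for I, supporting them as a clade.
All ingroup taxa share the derived state '0' for II; it defines the ingroup but does not resolve relationships within it.
III (derived state '1') is unique to Taxon 4 (autapomorphy; uninformative for grouping).
IV: derived state '0' in Taxon 2 and Taxon 6 only — synapomorphy for {Taxon 2, Taxon 6}.
V (derived state '1') is unique to Taxon 7 (autapomorphy; uninformative for grouping).
VI (derived state '0') is shared by Taxon 2, Taxon 3, Taxon 4, and Taxon 6 — a synapomorphy uniting that clade.
Most parsimonious ingroup topology: ((((Taxon 2,Taxon 6),Taxon 4),Taxon 3),Taxon 7).
Taxon 3 and Taxon 2 share a more recent common ancestor with each other than either does with Taxon 7, so Taxon 7 is the least closely related of the three.

Taxon 7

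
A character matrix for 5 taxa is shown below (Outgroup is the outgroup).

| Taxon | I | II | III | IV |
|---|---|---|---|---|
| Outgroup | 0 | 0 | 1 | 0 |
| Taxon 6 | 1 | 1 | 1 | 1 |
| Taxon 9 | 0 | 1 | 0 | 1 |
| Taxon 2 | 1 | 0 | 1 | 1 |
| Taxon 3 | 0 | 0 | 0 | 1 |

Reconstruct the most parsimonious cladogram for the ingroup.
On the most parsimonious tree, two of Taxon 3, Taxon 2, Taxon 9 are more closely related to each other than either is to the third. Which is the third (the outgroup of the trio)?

Character polarity is set by the outgroup: the derived state is whichever differs from the outgroup's state, so for III the derived state is '0', and for the remaining characters it is '1'.
I: derived state '1' in Taxon 2 and Taxon 6 only — synapomorphy for {Taxon 2, Taxon 6}.
II (state '1') occurs in Taxon 6 and Taxon 9 but conflicts with the nesting implied by the other characters — most parsimoniously interpreted as homoplasy.
Only Taxon 3 and Taxon 9 show the derived state '0' for III, supporting them as a clade.
All ingroup taxa share the derived state '1' for IV; it defines the ingroup but does not resolve relationships within it.
Most parsimonious ingroup topology: ((Taxon 6,Taxon 2),(Taxon 9,Taxon 3)).
Taxon 3 and Taxon 9 share a more recent common ancestor with each other than either does with Taxon 2, so Taxon 2 is the least closely related of the three.

Taxon 2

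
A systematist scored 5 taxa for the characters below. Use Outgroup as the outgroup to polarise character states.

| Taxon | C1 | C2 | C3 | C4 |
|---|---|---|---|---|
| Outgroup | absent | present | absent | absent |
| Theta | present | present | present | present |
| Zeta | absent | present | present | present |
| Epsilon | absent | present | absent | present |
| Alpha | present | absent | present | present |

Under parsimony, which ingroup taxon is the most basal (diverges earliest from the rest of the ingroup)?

Character polarity is set by the outgroup: the derived state is whichever differs from the outgroup's state, so for C2 the derived state is 'absent', and for the remaining characters it is 'present'.
Only Alpha and Theta show the derived state 'present' for C1, supporting them as a clade.
C2: derived state 'absent' in Alpha only — an autapomorphy, so it tells us nothing about relationships among taxa.
C3 (derived state 'present') is shared by Alpha, Theta, and Zeta — a synapomorphy uniting that clade.
All ingroup taxa share the derived state 'present' for C4; it defines the ingroup but does not resolve relationships within it.
Most parsimonious ingroup topology: (((Theta,Alpha),Zeta),Epsilon).
Epsilon is sister to the clade containing all other ingroup taxa, so it is the earliest-diverging (most basal) ingroup lineage.

Epsilon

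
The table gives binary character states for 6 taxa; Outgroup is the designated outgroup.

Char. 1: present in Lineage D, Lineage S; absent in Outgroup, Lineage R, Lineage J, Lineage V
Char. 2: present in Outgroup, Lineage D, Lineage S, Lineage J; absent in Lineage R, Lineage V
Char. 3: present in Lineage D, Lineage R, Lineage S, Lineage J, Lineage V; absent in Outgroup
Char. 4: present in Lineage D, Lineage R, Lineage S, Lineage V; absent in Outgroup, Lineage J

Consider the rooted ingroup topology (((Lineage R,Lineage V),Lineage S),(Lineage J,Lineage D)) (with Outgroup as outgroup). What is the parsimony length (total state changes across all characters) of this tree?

6

Map each character onto (((Lineage R,Lineage V),Lineage S),(Lineage J,Lineage D)) (rooted by Outgroup) and count the minimum state changes it requires (Fitch parsimony):
Char. 1: 2; Char. 2: 1; Char. 3: 1; Char. 4: 2.
Total tree length = 6.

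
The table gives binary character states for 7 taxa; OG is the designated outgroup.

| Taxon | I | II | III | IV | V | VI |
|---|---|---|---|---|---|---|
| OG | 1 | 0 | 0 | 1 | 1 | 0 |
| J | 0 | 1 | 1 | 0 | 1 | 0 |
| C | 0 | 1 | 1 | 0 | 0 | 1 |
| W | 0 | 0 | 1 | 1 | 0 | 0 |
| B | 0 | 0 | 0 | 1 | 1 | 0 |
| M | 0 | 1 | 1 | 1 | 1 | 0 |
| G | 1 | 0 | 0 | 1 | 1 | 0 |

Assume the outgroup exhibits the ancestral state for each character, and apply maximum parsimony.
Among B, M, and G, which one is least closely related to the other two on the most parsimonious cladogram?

Character polarity is set by the outgroup: the derived state is whichever differs from the outgroup's state, so for I, IV, V the derived state is '0', and for the remaining characters it is '1'.
Only B, C, J, M, and W show the derived state '0' for I, supporting them as a clade.
II: derived state '1' in C, J, and M only — synapomorphy for {C, J, M}.
Only C, J, M, and W show the derived state '1' for III, supporting them as a clade.
Only C and J show the derived state '0' for IV, supporting them as a clade.
V (state '0') occurs in C and W but conflicts with the nesting implied by the other characters — most parsimoniously interpreted as homoplasy.
VI (derived state '1') is unique to C (autapomorphy; uninformative for grouping).
Most parsimonious ingroup topology: (((((J,C),M),W),B),G).
M and B share a more recent common ancestor with each other than either does with G, so G is the least closely related of the three.

G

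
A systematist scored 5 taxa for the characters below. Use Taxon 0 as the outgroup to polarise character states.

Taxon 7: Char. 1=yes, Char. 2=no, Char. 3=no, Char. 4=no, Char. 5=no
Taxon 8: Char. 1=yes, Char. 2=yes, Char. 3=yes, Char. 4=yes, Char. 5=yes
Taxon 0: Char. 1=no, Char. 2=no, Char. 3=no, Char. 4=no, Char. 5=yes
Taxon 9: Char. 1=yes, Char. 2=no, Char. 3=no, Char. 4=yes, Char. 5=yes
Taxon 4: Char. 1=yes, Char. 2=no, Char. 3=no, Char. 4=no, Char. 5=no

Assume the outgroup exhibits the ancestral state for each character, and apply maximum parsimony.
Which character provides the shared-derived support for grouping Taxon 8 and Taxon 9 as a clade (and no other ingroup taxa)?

Char. 4

Character polarity is set by the outgroup: the derived state is whichever differs from the outgroup's state, so for Char. 5 the derived state is 'no', and for the remaining characters it is 'yes'.
Char. 1 (derived state 'yes') is shared by all ingroup taxa — unites the whole ingroup.
Char. 2: derived state 'yes' in Taxon 8 only — an autapomorphy, so it tells us nothing about relationships among taxa.
Char. 3: derived state 'yes' in Taxon 8 only — an autapomorphy, so it tells us nothing about relationships among taxa.
Char. 4: derived state 'yes' in Taxon 8 and Taxon 9 only — synapomorphy for {Taxon 8, Taxon 9}.
Only Taxon 4 and Taxon 7 show the derived state 'no' for Char. 5, supporting them as a clade.
Most parsimonious ingroup topology: ((Taxon 9,Taxon 8),(Taxon 7,Taxon 4)).
The clade {Taxon 8, Taxon 9} is supported by Char. 4: its derived state 'yes' occurs in exactly those taxa and in no other taxon (including the outgroup).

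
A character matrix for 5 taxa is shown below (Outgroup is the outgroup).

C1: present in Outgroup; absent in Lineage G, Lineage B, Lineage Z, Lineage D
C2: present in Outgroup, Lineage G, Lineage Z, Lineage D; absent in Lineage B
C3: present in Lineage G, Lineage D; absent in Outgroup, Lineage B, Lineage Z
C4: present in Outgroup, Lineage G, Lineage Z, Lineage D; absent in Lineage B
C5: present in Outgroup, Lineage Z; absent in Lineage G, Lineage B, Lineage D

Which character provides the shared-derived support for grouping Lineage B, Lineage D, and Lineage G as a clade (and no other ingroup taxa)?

Character polarity is set by the outgroup: the derived state is whichever differs from the outgroup's state, so for C1, C2, C4, C5 the derived state is 'absent', and for the remaining characters it is 'present'.
C1 (derived state 'absent') is shared by all ingroup taxa — unites the whole ingroup.
C2 (derived state 'absent') is unique to Lineage B (autapomorphy; uninformative for grouping).
C3: derived state 'present' in Lineage D and Lineage G only — synapomorphy for {Lineage D, Lineage G}.
C4 (derived state 'absent') is unique to Lineage B (autapomorphy; uninformative for grouping).
C5: derived state 'absent' in Lineage B, Lineage D, and Lineage G only — synapomorphy for {Lineage B, Lineage D, Lineage G}.
Most parsimonious ingroup topology: (((Lineage G,Lineage D),Lineage B),Lineage Z).
The clade {Lineage B, Lineage D, Lineage G} is supported by C5: its derived state 'absent' occurs in exactly those taxa and in no other taxon (including the outgroup).

C5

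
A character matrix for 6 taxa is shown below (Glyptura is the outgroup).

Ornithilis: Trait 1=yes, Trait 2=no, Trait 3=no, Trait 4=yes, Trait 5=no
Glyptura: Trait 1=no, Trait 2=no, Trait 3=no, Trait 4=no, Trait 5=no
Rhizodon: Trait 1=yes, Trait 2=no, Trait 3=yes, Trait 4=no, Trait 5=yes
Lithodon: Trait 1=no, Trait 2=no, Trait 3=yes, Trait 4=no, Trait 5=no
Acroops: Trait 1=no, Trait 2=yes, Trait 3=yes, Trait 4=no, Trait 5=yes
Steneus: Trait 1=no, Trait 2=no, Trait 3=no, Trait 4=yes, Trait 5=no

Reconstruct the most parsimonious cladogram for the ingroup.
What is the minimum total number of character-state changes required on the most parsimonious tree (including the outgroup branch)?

The outgroup has state 'no' for every character, so 'yes' is the derived state throughout.
Trait 1 (state 'yes') occurs in Ornithilis and Rhizodon but conflicts with the nesting implied by the other characters — most parsimoniously interpreted as homoplasy.
Trait 2: derived state 'yes' in Acroops only — an autapomorphy, so it tells us nothing about relationships among taxa.
Only Acroops, Lithodon, and Rhizodon show the derived state 'yes' for Trait 3, supporting them as a clade.
Trait 4: derived state 'yes' in Ornithilis and Steneus only — synapomorphy for {Ornithilis, Steneus}.
Only Acroops and Rhizodon show the derived state 'yes' for Trait 5, supporting them as a clade.
Most parsimonious ingroup topology: ((Steneus,Ornithilis),((Acroops,Rhizodon),Lithodon)).
Changes per character on this tree: Trait 1: 2; Trait 2: 1; Trait 3: 1; Trait 4: 1; Trait 5: 1.
Total = 6.

6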